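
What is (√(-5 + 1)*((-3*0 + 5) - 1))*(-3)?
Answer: -24*I ≈ -24.0*I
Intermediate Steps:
(√(-5 + 1)*((-3*0 + 5) - 1))*(-3) = (√(-4)*((0 + 5) - 1))*(-3) = ((2*I)*(5 - 1))*(-3) = ((2*I)*4)*(-3) = (8*I)*(-3) = -24*I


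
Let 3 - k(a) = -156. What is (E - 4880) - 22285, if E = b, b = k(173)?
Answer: -27006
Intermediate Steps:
k(a) = 159 (k(a) = 3 - 1*(-156) = 3 + 156 = 159)
b = 159
E = 159
(E - 4880) - 22285 = (159 - 4880) - 22285 = -4721 - 22285 = -27006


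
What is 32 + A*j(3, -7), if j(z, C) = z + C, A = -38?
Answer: 184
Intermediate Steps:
j(z, C) = C + z
32 + A*j(3, -7) = 32 - 38*(-7 + 3) = 32 - 38*(-4) = 32 + 152 = 184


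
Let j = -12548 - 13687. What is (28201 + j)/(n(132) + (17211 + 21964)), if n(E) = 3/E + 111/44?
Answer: 21626/430953 ≈ 0.050182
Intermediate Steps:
j = -26235
n(E) = 111/44 + 3/E (n(E) = 3/E + 111*(1/44) = 3/E + 111/44 = 111/44 + 3/E)
(28201 + j)/(n(132) + (17211 + 21964)) = (28201 - 26235)/((111/44 + 3/132) + (17211 + 21964)) = 1966/((111/44 + 3*(1/132)) + 39175) = 1966/((111/44 + 1/44) + 39175) = 1966/(28/11 + 39175) = 1966/(430953/11) = 1966*(11/430953) = 21626/430953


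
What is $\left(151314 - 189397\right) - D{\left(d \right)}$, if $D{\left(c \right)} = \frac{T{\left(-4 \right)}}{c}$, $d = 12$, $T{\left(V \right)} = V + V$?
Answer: $- \frac{114247}{3} \approx -38082.0$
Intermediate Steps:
$T{\left(V \right)} = 2 V$
$D{\left(c \right)} = - \frac{8}{c}$ ($D{\left(c \right)} = \frac{2 \left(-4\right)}{c} = - \frac{8}{c}$)
$\left(151314 - 189397\right) - D{\left(d \right)} = \left(151314 - 189397\right) - - \frac{8}{12} = -38083 - \left(-8\right) \frac{1}{12} = -38083 - - \frac{2}{3} = -38083 + \frac{2}{3} = - \frac{114247}{3}$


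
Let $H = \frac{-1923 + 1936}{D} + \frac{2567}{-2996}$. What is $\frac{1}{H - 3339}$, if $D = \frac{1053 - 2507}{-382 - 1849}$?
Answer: $- \frac{2178092}{7231068903} \approx -0.00030121$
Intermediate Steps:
$D = \frac{1454}{2231}$ ($D = - \frac{1454}{-2231} = \left(-1454\right) \left(- \frac{1}{2231}\right) = \frac{1454}{2231} \approx 0.65173$)
$H = \frac{41580285}{2178092}$ ($H = \frac{-1923 + 1936}{\frac{1454}{2231}} + \frac{2567}{-2996} = 13 \cdot \frac{2231}{1454} + 2567 \left(- \frac{1}{2996}\right) = \frac{29003}{1454} - \frac{2567}{2996} = \frac{41580285}{2178092} \approx 19.09$)
$\frac{1}{H - 3339} = \frac{1}{\frac{41580285}{2178092} - 3339} = \frac{1}{- \frac{7231068903}{2178092}} = - \frac{2178092}{7231068903}$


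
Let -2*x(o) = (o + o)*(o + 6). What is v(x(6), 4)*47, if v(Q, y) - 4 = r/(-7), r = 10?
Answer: 846/7 ≈ 120.86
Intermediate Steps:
x(o) = -o*(6 + o) (x(o) = -(o + o)*(o + 6)/2 = -2*o*(6 + o)/2 = -o*(6 + o))
v(Q, y) = 18/7 (v(Q, y) = 4 + 10/(-7) = 4 + 10*(-⅐) = 4 - 10/7 = 18/7)
v(x(6), 4)*47 = (18/7)*47 = 846/7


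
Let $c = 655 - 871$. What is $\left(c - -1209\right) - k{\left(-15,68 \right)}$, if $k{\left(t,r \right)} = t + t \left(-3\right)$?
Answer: $963$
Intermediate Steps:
$c = -216$
$k{\left(t,r \right)} = - 2 t$ ($k{\left(t,r \right)} = t - 3 t = - 2 t$)
$\left(c - -1209\right) - k{\left(-15,68 \right)} = \left(-216 - -1209\right) - \left(-2\right) \left(-15\right) = \left(-216 + 1209\right) - 30 = 993 - 30 = 963$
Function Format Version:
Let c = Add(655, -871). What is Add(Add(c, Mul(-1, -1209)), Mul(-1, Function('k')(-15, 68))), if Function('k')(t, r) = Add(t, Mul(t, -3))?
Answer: 963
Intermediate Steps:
c = -216
Function('k')(t, r) = Mul(-2, t) (Function('k')(t, r) = Add(t, Mul(-3, t)) = Mul(-2, t))
Add(Add(c, Mul(-1, -1209)), Mul(-1, Function('k')(-15, 68))) = Add(Add(-216, Mul(-1, -1209)), Mul(-1, Mul(-2, -15))) = Add(Add(-216, 1209), Mul(-1, 30)) = Add(993, -30) = 963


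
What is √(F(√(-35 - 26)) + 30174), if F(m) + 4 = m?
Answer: √(30170 + I*√61) ≈ 173.7 + 0.022*I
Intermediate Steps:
F(m) = -4 + m
√(F(√(-35 - 26)) + 30174) = √((-4 + √(-35 - 26)) + 30174) = √((-4 + √(-61)) + 30174) = √((-4 + I*√61) + 30174) = √(30170 + I*√61)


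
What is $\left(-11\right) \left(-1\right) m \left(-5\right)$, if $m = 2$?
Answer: $-110$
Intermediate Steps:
$\left(-11\right) \left(-1\right) m \left(-5\right) = \left(-11\right) \left(-1\right) 2 \left(-5\right) = 11 \left(-10\right) = -110$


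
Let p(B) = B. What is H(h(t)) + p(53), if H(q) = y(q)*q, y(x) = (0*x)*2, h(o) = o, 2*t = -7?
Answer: 53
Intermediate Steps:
t = -7/2 (t = (½)*(-7) = -7/2 ≈ -3.5000)
y(x) = 0 (y(x) = 0*2 = 0)
H(q) = 0 (H(q) = 0*q = 0)
H(h(t)) + p(53) = 0 + 53 = 53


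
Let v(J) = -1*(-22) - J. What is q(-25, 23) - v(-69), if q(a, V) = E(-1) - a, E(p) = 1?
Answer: -65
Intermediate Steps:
q(a, V) = 1 - a
v(J) = 22 - J
q(-25, 23) - v(-69) = (1 - 1*(-25)) - (22 - 1*(-69)) = (1 + 25) - (22 + 69) = 26 - 1*91 = 26 - 91 = -65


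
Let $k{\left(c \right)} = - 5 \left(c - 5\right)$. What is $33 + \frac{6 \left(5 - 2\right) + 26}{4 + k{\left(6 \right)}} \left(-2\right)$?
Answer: $121$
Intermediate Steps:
$k{\left(c \right)} = 25 - 5 c$ ($k{\left(c \right)} = - 5 \left(-5 + c\right) = 25 - 5 c$)
$33 + \frac{6 \left(5 - 2\right) + 26}{4 + k{\left(6 \right)}} \left(-2\right) = 33 + \frac{6 \left(5 - 2\right) + 26}{4 + \left(25 - 30\right)} \left(-2\right) = 33 + \frac{6 \cdot 3 + 26}{4 + \left(25 - 30\right)} \left(-2\right) = 33 + \frac{18 + 26}{4 - 5} \left(-2\right) = 33 + \frac{44}{-1} \left(-2\right) = 33 + 44 \left(-1\right) \left(-2\right) = 33 - -88 = 33 + 88 = 121$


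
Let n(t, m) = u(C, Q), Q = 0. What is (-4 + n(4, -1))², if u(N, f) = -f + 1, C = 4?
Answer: 9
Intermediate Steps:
u(N, f) = 1 - f
n(t, m) = 1 (n(t, m) = 1 - 1*0 = 1 + 0 = 1)
(-4 + n(4, -1))² = (-4 + 1)² = (-3)² = 9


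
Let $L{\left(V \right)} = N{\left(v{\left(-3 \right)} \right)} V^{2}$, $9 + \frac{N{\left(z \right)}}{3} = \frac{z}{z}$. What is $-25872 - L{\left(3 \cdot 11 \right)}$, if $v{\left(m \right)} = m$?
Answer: $264$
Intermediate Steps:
$N{\left(z \right)} = -24$ ($N{\left(z \right)} = -27 + 3 \frac{z}{z} = -27 + 3 \cdot 1 = -27 + 3 = -24$)
$L{\left(V \right)} = - 24 V^{2}$
$-25872 - L{\left(3 \cdot 11 \right)} = -25872 - - 24 \left(3 \cdot 11\right)^{2} = -25872 - - 24 \cdot 33^{2} = -25872 - \left(-24\right) 1089 = -25872 - -26136 = -25872 + 26136 = 264$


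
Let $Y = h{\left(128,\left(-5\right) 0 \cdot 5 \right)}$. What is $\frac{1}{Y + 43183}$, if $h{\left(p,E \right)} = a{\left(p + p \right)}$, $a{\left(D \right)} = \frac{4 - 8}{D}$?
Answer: $\frac{64}{2763711} \approx 2.3157 \cdot 10^{-5}$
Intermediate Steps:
$a{\left(D \right)} = - \frac{4}{D}$
$h{\left(p,E \right)} = - \frac{2}{p}$ ($h{\left(p,E \right)} = - \frac{4}{p + p} = - \frac{4}{2 p} = - 4 \frac{1}{2 p} = - \frac{2}{p}$)
$Y = - \frac{1}{64}$ ($Y = - \frac{2}{128} = \left(-2\right) \frac{1}{128} = - \frac{1}{64} \approx -0.015625$)
$\frac{1}{Y + 43183} = \frac{1}{- \frac{1}{64} + 43183} = \frac{1}{\frac{2763711}{64}} = \frac{64}{2763711}$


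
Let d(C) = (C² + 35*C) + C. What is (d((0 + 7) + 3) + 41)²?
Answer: 251001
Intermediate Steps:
d(C) = C² + 36*C
(d((0 + 7) + 3) + 41)² = (((0 + 7) + 3)*(36 + ((0 + 7) + 3)) + 41)² = ((7 + 3)*(36 + (7 + 3)) + 41)² = (10*(36 + 10) + 41)² = (10*46 + 41)² = (460 + 41)² = 501² = 251001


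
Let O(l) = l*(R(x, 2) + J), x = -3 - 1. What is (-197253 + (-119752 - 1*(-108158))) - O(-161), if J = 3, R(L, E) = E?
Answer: -208042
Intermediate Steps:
x = -4
O(l) = 5*l (O(l) = l*(2 + 3) = l*5 = 5*l)
(-197253 + (-119752 - 1*(-108158))) - O(-161) = (-197253 + (-119752 - 1*(-108158))) - 5*(-161) = (-197253 + (-119752 + 108158)) - 1*(-805) = (-197253 - 11594) + 805 = -208847 + 805 = -208042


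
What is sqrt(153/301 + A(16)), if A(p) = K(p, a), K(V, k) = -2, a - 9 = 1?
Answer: I*sqrt(135149)/301 ≈ 1.2213*I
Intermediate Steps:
a = 10 (a = 9 + 1 = 10)
A(p) = -2
sqrt(153/301 + A(16)) = sqrt(153/301 - 2) = sqrt(-449/301) = I*sqrt(135149)/301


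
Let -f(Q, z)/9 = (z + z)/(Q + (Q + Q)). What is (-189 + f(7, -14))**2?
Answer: 31329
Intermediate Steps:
f(Q, z) = -6*z/Q (f(Q, z) = -9*(z + z)/(Q + (Q + Q)) = -9*2*z/(Q + 2*Q) = -9*2*z/(3*Q) = -9*2*z*1/(3*Q) = -6*z/Q)
(-189 + f(7, -14))**2 = (-189 - 6*(-14)/7)**2 = (-189 - 6*(-14)*1/7)**2 = (-189 + 12)**2 = (-177)**2 = 31329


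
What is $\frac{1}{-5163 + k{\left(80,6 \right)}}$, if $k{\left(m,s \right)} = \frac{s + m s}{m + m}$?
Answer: $- \frac{80}{412797} \approx -0.0001938$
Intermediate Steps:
$k{\left(m,s \right)} = \frac{s + m s}{2 m}$
$\frac{1}{-5163 + k{\left(80,6 \right)}} = \frac{1}{-5163 + \frac{1}{2} \cdot 6 \cdot \frac{1}{80} \left(1 + 80\right)} = \frac{1}{-5163 + \frac{1}{2} \cdot 6 \cdot \frac{1}{80} \cdot 81} = \frac{1}{-5163 + \frac{243}{80}} = \frac{1}{- \frac{412797}{80}} = - \frac{80}{412797}$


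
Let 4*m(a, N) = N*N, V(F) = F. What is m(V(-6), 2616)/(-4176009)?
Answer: -190096/464001 ≈ -0.40969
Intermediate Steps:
m(a, N) = N²/4 (m(a, N) = (N*N)/4 = N²/4)
m(V(-6), 2616)/(-4176009) = ((¼)*2616²)/(-4176009) = ((¼)*6843456)*(-1/4176009) = 1710864*(-1/4176009) = -190096/464001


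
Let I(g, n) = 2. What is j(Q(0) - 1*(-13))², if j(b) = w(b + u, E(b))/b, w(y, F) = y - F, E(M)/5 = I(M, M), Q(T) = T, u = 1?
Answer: 16/169 ≈ 0.094675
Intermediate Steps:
E(M) = 10 (E(M) = 5*2 = 10)
j(b) = (-9 + b)/b (j(b) = ((b + 1) - 1*10)/b = ((1 + b) - 10)/b = (-9 + b)/b)
j(Q(0) - 1*(-13))² = ((-9 + (0 - 1*(-13)))/(0 - 1*(-13)))² = ((-9 + (0 + 13))/(0 + 13))² = ((-9 + 13)/13)² = ((1/13)*4)² = (4/13)² = 16/169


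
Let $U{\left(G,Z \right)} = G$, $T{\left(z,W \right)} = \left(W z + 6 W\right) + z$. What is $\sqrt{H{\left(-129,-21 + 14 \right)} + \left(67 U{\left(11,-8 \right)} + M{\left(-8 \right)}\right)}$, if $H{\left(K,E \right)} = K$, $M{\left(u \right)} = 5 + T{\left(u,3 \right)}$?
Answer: $\sqrt{599} \approx 24.474$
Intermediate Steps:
$T{\left(z,W \right)} = z + 6 W + W z$ ($T{\left(z,W \right)} = \left(6 W + W z\right) + z = z + 6 W + W z$)
$M{\left(u \right)} = 23 + 4 u$ ($M{\left(u \right)} = 5 + \left(u + 6 \cdot 3 + 3 u\right) = 5 + \left(u + 18 + 3 u\right) = 5 + \left(18 + 4 u\right) = 23 + 4 u$)
$\sqrt{H{\left(-129,-21 + 14 \right)} + \left(67 U{\left(11,-8 \right)} + M{\left(-8 \right)}\right)} = \sqrt{-129 + \left(67 \cdot 11 + \left(23 + 4 \left(-8\right)\right)\right)} = \sqrt{-129 + \left(737 + \left(23 - 32\right)\right)} = \sqrt{-129 + \left(737 - 9\right)} = \sqrt{-129 + 728} = \sqrt{599}$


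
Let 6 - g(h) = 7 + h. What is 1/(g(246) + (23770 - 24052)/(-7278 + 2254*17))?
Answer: -15520/3833581 ≈ -0.0040484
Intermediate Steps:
g(h) = -1 - h (g(h) = 6 - (7 + h) = 6 + (-7 - h) = -1 - h)
1/(g(246) + (23770 - 24052)/(-7278 + 2254*17)) = 1/((-1 - 1*246) + (23770 - 24052)/(-7278 + 2254*17)) = 1/((-1 - 246) - 282/(-7278 + 38318)) = 1/(-247 - 282/31040) = 1/(-247 - 282*1/31040) = 1/(-247 - 141/15520) = 1/(-3833581/15520) = -15520/3833581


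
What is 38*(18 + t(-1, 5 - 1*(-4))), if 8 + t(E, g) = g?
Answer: 722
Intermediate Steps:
t(E, g) = -8 + g
38*(18 + t(-1, 5 - 1*(-4))) = 38*(18 + (-8 + (5 - 1*(-4)))) = 38*(18 + (-8 + (5 + 4))) = 38*(18 + (-8 + 9)) = 38*(18 + 1) = 38*19 = 722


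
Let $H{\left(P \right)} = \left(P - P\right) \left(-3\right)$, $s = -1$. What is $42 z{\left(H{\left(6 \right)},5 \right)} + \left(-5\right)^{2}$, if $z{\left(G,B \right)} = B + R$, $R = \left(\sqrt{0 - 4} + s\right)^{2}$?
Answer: $109 - 168 i \approx 109.0 - 168.0 i$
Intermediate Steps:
$H{\left(P \right)} = 0$ ($H{\left(P \right)} = 0 \left(-3\right) = 0$)
$R = \left(-1 + 2 i\right)^{2}$ ($R = \left(\sqrt{0 - 4} - 1\right)^{2} = \left(\sqrt{-4} - 1\right)^{2} = \left(2 i - 1\right)^{2} = \left(-1 + 2 i\right)^{2} \approx -3.0 - 4.0 i$)
$z{\left(G,B \right)} = B + \left(1 - 2 i\right)^{2}$
$42 z{\left(H{\left(6 \right)},5 \right)} + \left(-5\right)^{2} = 42 \left(-3 + 5 - 4 i\right) + \left(-5\right)^{2} = 42 \left(2 - 4 i\right) + 25 = \left(84 - 168 i\right) + 25 = 109 - 168 i$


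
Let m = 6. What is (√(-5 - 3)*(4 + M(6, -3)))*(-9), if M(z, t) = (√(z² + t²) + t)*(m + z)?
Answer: I*√2*(576 - 648*√5) ≈ -1234.6*I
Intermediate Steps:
M(z, t) = (6 + z)*(t + √(t² + z²)) (M(z, t) = (√(z² + t²) + t)*(6 + z) = (√(t² + z²) + t)*(6 + z) = (t + √(t² + z²))*(6 + z) = (6 + z)*(t + √(t² + z²)))
(√(-5 - 3)*(4 + M(6, -3)))*(-9) = (√(-5 - 3)*(4 + (6*(-3) + 6*√((-3)² + 6²) - 3*6 + 6*√((-3)² + 6²))))*(-9) = (√(-8)*(4 + (-18 + 6*√(9 + 36) - 18 + 6*√(9 + 36))))*(-9) = ((2*I*√2)*(4 + (-18 + 6*√45 - 18 + 6*√45)))*(-9) = ((2*I*√2)*(4 + (-18 + 6*(3*√5) - 18 + 6*(3*√5))))*(-9) = ((2*I*√2)*(4 + (-18 + 18*√5 - 18 + 18*√5)))*(-9) = ((2*I*√2)*(4 + (-36 + 36*√5)))*(-9) = ((2*I*√2)*(-32 + 36*√5))*(-9) = (2*I*√2*(-32 + 36*√5))*(-9) = -18*I*√2*(-32 + 36*√5)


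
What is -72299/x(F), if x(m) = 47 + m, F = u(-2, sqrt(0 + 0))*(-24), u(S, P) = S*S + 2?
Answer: 72299/97 ≈ 745.35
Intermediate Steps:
u(S, P) = 2 + S**2 (u(S, P) = S**2 + 2 = 2 + S**2)
F = -144 (F = (2 + (-2)**2)*(-24) = (2 + 4)*(-24) = 6*(-24) = -144)
-72299/x(F) = -72299/(47 - 144) = -72299/(-97) = -72299*(-1/97) = 72299/97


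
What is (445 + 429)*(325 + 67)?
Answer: 342608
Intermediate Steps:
(445 + 429)*(325 + 67) = 874*392 = 342608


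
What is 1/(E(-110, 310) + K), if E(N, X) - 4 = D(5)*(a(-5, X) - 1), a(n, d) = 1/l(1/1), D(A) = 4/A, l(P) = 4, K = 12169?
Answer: 5/60862 ≈ 8.2153e-5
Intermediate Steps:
a(n, d) = 1/4
E(N, X) = 17/5 (E(N, X) = 4 + (4/5)*(1/4 - 1) = 4 + (4*(1/5))*(-3/4) = 4 + (4/5)*(-3/4) = 4 - 3/5 = 17/5)
1/(E(-110, 310) + K) = 1/(17/5 + 12169) = 1/(60862/5) = 5/60862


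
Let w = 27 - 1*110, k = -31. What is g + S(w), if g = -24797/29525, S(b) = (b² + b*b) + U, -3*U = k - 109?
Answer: 1224445459/88575 ≈ 13824.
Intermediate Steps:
w = -83 (w = 27 - 110 = -83)
U = 140/3 (U = -(-31 - 109)/3 = -⅓*(-140) = 140/3 ≈ 46.667)
S(b) = 140/3 + 2*b² (S(b) = (b² + b*b) + 140/3 = (b² + b²) + 140/3 = 2*b² + 140/3 = 140/3 + 2*b²)
g = -24797/29525 (g = -24797*1/29525 = -24797/29525 ≈ -0.83986)
g + S(w) = -24797/29525 + (140/3 + 2*(-83)²) = -24797/29525 + (140/3 + 2*6889) = -24797/29525 + (140/3 + 13778) = -24797/29525 + 41474/3 = 1224445459/88575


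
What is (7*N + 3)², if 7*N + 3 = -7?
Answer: 49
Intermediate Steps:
N = -10/7 (N = -3/7 + (⅐)*(-7) = -3/7 - 1 = -10/7 ≈ -1.4286)
(7*N + 3)² = (7*(-10/7) + 3)² = (-10 + 3)² = (-7)² = 49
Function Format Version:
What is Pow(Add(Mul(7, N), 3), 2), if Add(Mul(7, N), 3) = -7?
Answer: 49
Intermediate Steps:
N = Rational(-10, 7) (N = Add(Rational(-3, 7), Mul(Rational(1, 7), -7)) = Add(Rational(-3, 7), -1) = Rational(-10, 7) ≈ -1.4286)
Pow(Add(Mul(7, N), 3), 2) = Pow(Add(Mul(7, Rational(-10, 7)), 3), 2) = Pow(Add(-10, 3), 2) = Pow(-7, 2) = 49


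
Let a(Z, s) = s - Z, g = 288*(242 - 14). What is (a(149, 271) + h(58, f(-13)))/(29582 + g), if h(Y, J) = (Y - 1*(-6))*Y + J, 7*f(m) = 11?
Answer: 26849/666722 ≈ 0.040270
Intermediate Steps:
f(m) = 11/7 (f(m) = (⅐)*11 = 11/7)
g = 65664 (g = 288*228 = 65664)
h(Y, J) = J + Y*(6 + Y) (h(Y, J) = (Y + 6)*Y + J = (6 + Y)*Y + J = Y*(6 + Y) + J = J + Y*(6 + Y))
(a(149, 271) + h(58, f(-13)))/(29582 + g) = ((271 - 1*149) + (11/7 + 58² + 6*58))/(29582 + 65664) = ((271 - 149) + (11/7 + 3364 + 348))/95246 = (122 + 25995/7)*(1/95246) = (26849/7)*(1/95246) = 26849/666722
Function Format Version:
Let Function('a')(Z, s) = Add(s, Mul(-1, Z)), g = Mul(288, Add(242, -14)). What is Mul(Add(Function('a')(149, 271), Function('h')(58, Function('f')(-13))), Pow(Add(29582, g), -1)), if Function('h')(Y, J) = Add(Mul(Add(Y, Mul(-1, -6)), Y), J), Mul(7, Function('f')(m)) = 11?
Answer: Rational(26849, 666722) ≈ 0.040270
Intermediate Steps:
Function('f')(m) = Rational(11, 7) (Function('f')(m) = Mul(Rational(1, 7), 11) = Rational(11, 7))
g = 65664 (g = Mul(288, 228) = 65664)
Function('h')(Y, J) = Add(J, Mul(Y, Add(6, Y))) (Function('h')(Y, J) = Add(Mul(Add(Y, 6), Y), J) = Add(Mul(Add(6, Y), Y), J) = Add(Mul(Y, Add(6, Y)), J) = Add(J, Mul(Y, Add(6, Y))))
Mul(Add(Function('a')(149, 271), Function('h')(58, Function('f')(-13))), Pow(Add(29582, g), -1)) = Mul(Add(Add(271, Mul(-1, 149)), Add(Rational(11, 7), Pow(58, 2), Mul(6, 58))), Pow(Add(29582, 65664), -1)) = Mul(Add(Add(271, -149), Add(Rational(11, 7), 3364, 348)), Pow(95246, -1)) = Mul(Add(122, Rational(25995, 7)), Rational(1, 95246)) = Mul(Rational(26849, 7), Rational(1, 95246)) = Rational(26849, 666722)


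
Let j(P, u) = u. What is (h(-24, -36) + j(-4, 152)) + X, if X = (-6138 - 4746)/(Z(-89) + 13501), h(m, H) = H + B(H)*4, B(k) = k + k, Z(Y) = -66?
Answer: -2321704/13435 ≈ -172.81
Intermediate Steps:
B(k) = 2*k
h(m, H) = 9*H (h(m, H) = H + (2*H)*4 = H + 8*H = 9*H)
X = -10884/13435 (X = (-6138 - 4746)/(-66 + 13501) = -10884/13435 ≈ -0.81012)
(h(-24, -36) + j(-4, 152)) + X = (9*(-36) + 152) - 10884/13435 = (-324 + 152) - 10884/13435 = -172 - 10884/13435 = -2321704/13435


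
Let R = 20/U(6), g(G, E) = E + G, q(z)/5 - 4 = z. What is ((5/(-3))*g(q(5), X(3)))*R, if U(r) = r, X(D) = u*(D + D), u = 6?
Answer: -450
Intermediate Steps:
q(z) = 20 + 5*z
X(D) = 12*D (X(D) = 6*(D + D) = 6*(2*D) = 12*D)
R = 10/3 (R = 20/6 = 20*(⅙) = 10/3 ≈ 3.3333)
((5/(-3))*g(q(5), X(3)))*R = ((5/(-3))*(12*3 + (20 + 5*5)))*(10/3) = ((5*(-⅓))*(36 + (20 + 25)))*(10/3) = -5*(36 + 45)/3*(10/3) = -5/3*81*(10/3) = -135*10/3 = -450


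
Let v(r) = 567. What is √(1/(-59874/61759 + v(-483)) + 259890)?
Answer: √317592167260969707051/34957479 ≈ 509.79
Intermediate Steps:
√(1/(-59874/61759 + v(-483)) + 259890) = √(1/(-59874/61759 + 567) + 259890) = √(1/(34957479/61759) + 259890) = √(61759/34957479 + 259890) = √(9085099279069/34957479) = √317592167260969707051/34957479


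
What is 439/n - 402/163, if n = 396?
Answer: -87635/64548 ≈ -1.3577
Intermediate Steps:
439/n - 402/163 = 439/396 - 402/163 = -87635/64548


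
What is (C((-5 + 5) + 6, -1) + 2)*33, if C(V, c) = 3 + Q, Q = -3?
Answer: 66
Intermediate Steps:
C(V, c) = 0 (C(V, c) = 3 - 3 = 0)
(C((-5 + 5) + 6, -1) + 2)*33 = (0 + 2)*33 = 2*33 = 66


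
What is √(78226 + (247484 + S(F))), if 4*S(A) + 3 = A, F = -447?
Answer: 3*√144710/2 ≈ 570.61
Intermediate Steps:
S(A) = -¾ + A/4
√(78226 + (247484 + S(F))) = √(78226 + (247484 + (-¾ + (¼)*(-447)))) = √(78226 + (247484 + (-¾ - 447/4))) = √(78226 + (247484 - 225/2)) = √(78226 + 494743/2) = √(651195/2) = 3*√144710/2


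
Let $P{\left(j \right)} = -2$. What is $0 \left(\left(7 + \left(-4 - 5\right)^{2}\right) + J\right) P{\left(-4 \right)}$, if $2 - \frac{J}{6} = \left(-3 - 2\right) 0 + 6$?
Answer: $0$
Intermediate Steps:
$J = -24$ ($J = 12 - 6 \left(\left(-3 - 2\right) 0 + 6\right) = 12 - 6 \left(\left(-5\right) 0 + 6\right) = 12 - 6 \left(0 + 6\right) = 12 - 36 = -24$)
$0 \left(\left(7 + \left(-4 - 5\right)^{2}\right) + J\right) P{\left(-4 \right)} = 0 \left(\left(7 + \left(-4 - 5\right)^{2}\right) - 24\right) \left(-2\right) = 0 \left(\left(7 + \left(-9\right)^{2}\right) - 24\right) \left(-2\right) = 0 \left(\left(7 + 81\right) - 24\right) \left(-2\right) = 0 \left(88 - 24\right) \left(-2\right) = 0 \cdot 64 \left(-2\right) = 0 \left(-2\right) = 0$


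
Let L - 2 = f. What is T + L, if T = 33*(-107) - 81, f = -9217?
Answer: -12827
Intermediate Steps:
L = -9215 (L = 2 - 9217 = -9215)
T = -3612 (T = -3531 - 81 = -3612)
T + L = -3612 - 9215 = -12827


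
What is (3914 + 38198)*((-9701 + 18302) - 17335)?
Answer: -367806208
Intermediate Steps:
(3914 + 38198)*((-9701 + 18302) - 17335) = 42112*(8601 - 17335) = 42112*(-8734) = -367806208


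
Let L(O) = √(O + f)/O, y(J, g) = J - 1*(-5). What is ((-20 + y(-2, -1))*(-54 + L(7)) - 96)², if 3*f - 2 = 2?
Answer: 99332773/147 - 46580*√3/7 ≈ 6.6421e+5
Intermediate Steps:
f = 4/3 (f = ⅔ + (⅓)*2 = ⅔ + ⅔ = 4/3 ≈ 1.3333)
y(J, g) = 5 + J (y(J, g) = J + 5 = 5 + J)
L(O) = √(4/3 + O)/O (L(O) = √(O + 4/3)/O = √(4/3 + O)/O)
((-20 + y(-2, -1))*(-54 + L(7)) - 96)² = ((-20 + (5 - 2))*(-54 + (⅓)*√(12 + 9*7)/7) - 96)² = ((-20 + 3)*(-54 + (⅓)*(⅐)*√(12 + 63)) - 96)² = (-17*(-54 + (⅓)*(⅐)*√75) - 96)² = (-17*(-54 + (⅓)*(⅐)*(5*√3)) - 96)² = (-17*(-54 + 5*√3/21) - 96)² = ((918 - 85*√3/21) - 96)² = (822 - 85*√3/21)²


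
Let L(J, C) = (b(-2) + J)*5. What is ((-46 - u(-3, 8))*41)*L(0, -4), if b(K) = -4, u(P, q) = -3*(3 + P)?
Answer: 37720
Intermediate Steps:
u(P, q) = -9 - 3*P
L(J, C) = -20 + 5*J (L(J, C) = (-4 + J)*5 = -20 + 5*J)
((-46 - u(-3, 8))*41)*L(0, -4) = ((-46 - (-9 - 3*(-3)))*41)*(-20 + 5*0) = ((-46 - (-9 + 9))*41)*(-20 + 0) = ((-46 - 1*0)*41)*(-20) = ((-46 + 0)*41)*(-20) = -46*41*(-20) = -1886*(-20) = 37720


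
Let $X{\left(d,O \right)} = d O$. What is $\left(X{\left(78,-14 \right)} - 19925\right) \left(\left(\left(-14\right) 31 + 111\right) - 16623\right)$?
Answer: $356154082$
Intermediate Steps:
$X{\left(d,O \right)} = O d$
$\left(X{\left(78,-14 \right)} - 19925\right) \left(\left(\left(-14\right) 31 + 111\right) - 16623\right) = \left(\left(-14\right) 78 - 19925\right) \left(\left(\left(-14\right) 31 + 111\right) - 16623\right) = \left(-1092 - 19925\right) \left(\left(-434 + 111\right) - 16623\right) = - 21017 \left(-323 - 16623\right) = \left(-21017\right) \left(-16946\right) = 356154082$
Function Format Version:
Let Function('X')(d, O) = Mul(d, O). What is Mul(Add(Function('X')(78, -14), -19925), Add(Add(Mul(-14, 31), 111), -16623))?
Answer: 356154082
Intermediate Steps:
Function('X')(d, O) = Mul(O, d)
Mul(Add(Function('X')(78, -14), -19925), Add(Add(Mul(-14, 31), 111), -16623)) = Mul(Add(Mul(-14, 78), -19925), Add(Add(Mul(-14, 31), 111), -16623)) = Mul(Add(-1092, -19925), Add(Add(-434, 111), -16623)) = Mul(-21017, Add(-323, -16623)) = Mul(-21017, -16946) = 356154082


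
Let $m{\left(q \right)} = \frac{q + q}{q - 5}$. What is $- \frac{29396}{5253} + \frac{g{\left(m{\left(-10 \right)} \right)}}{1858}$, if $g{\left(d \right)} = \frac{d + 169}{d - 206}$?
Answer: $- \frac{33537993835}{5992685436} \approx -5.5965$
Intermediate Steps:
$m{\left(q \right)} = \frac{2 q}{-5 + q}$
$g{\left(d \right)} = \frac{169 + d}{-206 + d}$
$- \frac{29396}{5253} + \frac{g{\left(m{\left(-10 \right)} \right)}}{1858} = - \frac{29396}{5253} + \frac{\frac{1}{-206 + 2 \left(-10\right) \frac{1}{-5 - 10}} \left(169 + 2 \left(-10\right) \frac{1}{-5 - 10}\right)}{1858} = \left(-29396\right) \frac{1}{5253} + \frac{169 + 2 \left(-10\right) \frac{1}{-15}}{-206 + 2 \left(-10\right) \frac{1}{-15}} \cdot \frac{1}{1858} = - \frac{29396}{5253} + \frac{169 + 2 \left(-10\right) \left(- \frac{1}{15}\right)}{-206 + 2 \left(-10\right) \left(- \frac{1}{15}\right)} \frac{1}{1858} = - \frac{29396}{5253} + \frac{169 + \frac{4}{3}}{-206 + \frac{4}{3}} \cdot \frac{1}{1858} = - \frac{29396}{5253} + \frac{1}{- \frac{614}{3}} \cdot \frac{511}{3} \cdot \frac{1}{1858} = - \frac{29396}{5253} + \left(- \frac{3}{614}\right) \frac{511}{3} \cdot \frac{1}{1858} = - \frac{29396}{5253} - \frac{511}{1140812} = - \frac{33537993835}{5992685436}$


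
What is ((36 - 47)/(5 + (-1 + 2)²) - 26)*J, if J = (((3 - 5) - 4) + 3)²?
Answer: -501/2 ≈ -250.50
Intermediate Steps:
J = 9 (J = ((-2 - 4) + 3)² = (-6 + 3)² = (-3)² = 9)
((36 - 47)/(5 + (-1 + 2)²) - 26)*J = ((36 - 47)/(5 + (-1 + 2)²) - 26)*9 = (-11/(5 + 1²) - 26)*9 = (-11/(5 + 1) - 26)*9 = (-11/6 - 26)*9 = -167/6*9 = -501/2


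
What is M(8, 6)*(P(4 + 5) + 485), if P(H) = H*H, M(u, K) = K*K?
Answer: 20376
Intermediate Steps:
M(u, K) = K**2
P(H) = H**2
M(8, 6)*(P(4 + 5) + 485) = 6**2*((4 + 5)**2 + 485) = 36*(9**2 + 485) = 36*(81 + 485) = 36*566 = 20376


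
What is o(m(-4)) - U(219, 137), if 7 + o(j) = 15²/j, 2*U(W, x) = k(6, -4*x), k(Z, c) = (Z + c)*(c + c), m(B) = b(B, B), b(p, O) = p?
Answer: -1188317/4 ≈ -2.9708e+5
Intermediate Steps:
m(B) = B
k(Z, c) = 2*c*(Z + c) (k(Z, c) = (Z + c)*(2*c) = 2*c*(Z + c))
U(W, x) = -4*x*(6 - 4*x) (U(W, x) = (2*(-4*x)*(6 - 4*x))/2 = (-8*x*(6 - 4*x))/2 = -4*x*(6 - 4*x))
o(j) = -7 + 225/j (o(j) = -7 + 15²/j = -7 + 225/j)
o(m(-4)) - U(219, 137) = (-7 + 225/(-4)) - 8*137*(-3 + 2*137) = (-7 + 225*(-¼)) - 8*137*(-3 + 274) = (-7 - 225/4) - 8*137*271 = -253/4 - 1*297016 = -253/4 - 297016 = -1188317/4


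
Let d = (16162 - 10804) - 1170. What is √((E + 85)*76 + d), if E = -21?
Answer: 2*√2263 ≈ 95.142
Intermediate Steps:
d = 4188 (d = 5358 - 1170 = 4188)
√((E + 85)*76 + d) = √((-21 + 85)*76 + 4188) = √(64*76 + 4188) = √(4864 + 4188) = √9052 = 2*√2263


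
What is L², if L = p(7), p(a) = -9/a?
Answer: 81/49 ≈ 1.6531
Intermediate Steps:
L = -9/7 ≈ -1.2857
L² = (-9/7)² = 81/49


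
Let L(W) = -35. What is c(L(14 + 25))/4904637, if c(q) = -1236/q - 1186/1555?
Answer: 376094/53386973745 ≈ 7.0447e-6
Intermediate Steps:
c(q) = -1186/1555 - 1236/q (c(q) = -1236/q - 1186*1/1555 = -1236/q - 1186/1555 = -1186/1555 - 1236/q)
c(L(14 + 25))/4904637 = (-1186/1555 - 1236/(-35))/4904637 = (-1186/1555 - 1236*(-1/35))*(1/4904637) = (-1186/1555 + 1236/35)*(1/4904637) = (376094/10885)*(1/4904637) = 376094/53386973745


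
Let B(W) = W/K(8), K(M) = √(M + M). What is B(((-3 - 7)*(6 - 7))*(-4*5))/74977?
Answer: -50/74977 ≈ -0.00066687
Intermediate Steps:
K(M) = √2*√M (K(M) = √(2*M) = √2*√M)
B(W) = W/4 (B(W) = W/((√2*√8)) = W/((√2*(2*√2))) = W/4)
B(((-3 - 7)*(6 - 7))*(-4*5))/74977 = ((((-3 - 7)*(6 - 7))*(-4*5))/4)/74977 = ((-10*(-1)*(-20))/4)*(1/74977) = ((10*(-20))/4)*(1/74977) = ((¼)*(-200))*(1/74977) = -50*1/74977 = -50/74977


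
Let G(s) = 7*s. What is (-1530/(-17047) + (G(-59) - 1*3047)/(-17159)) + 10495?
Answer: 3069972155025/292509473 ≈ 10495.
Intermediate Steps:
(-1530/(-17047) + (G(-59) - 1*3047)/(-17159)) + 10495 = (-1530/(-17047) + (7*(-59) - 1*3047)/(-17159)) + 10495 = (-1530*(-1/17047) + (-413 - 3047)*(-1/17159)) + 10495 = (1530/17047 - 3460*(-1/17159)) + 10495 = (1530/17047 + 3460/17159) + 10495 = 85235890/292509473 + 10495 = 3069972155025/292509473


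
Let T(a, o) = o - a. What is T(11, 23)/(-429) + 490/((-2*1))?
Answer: -35039/143 ≈ -245.03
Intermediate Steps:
T(11, 23)/(-429) + 490/((-2*1)) = (23 - 1*11)/(-429) + 490/((-2*1)) = (23 - 11)*(-1/429) + 490/(-2) = 12*(-1/429) + 490*(-1/2) = -4/143 - 245 = -35039/143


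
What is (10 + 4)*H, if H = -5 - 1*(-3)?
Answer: -28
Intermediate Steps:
H = -2 (H = -5 + 3 = -2)
(10 + 4)*H = (10 + 4)*(-2) = 14*(-2) = -28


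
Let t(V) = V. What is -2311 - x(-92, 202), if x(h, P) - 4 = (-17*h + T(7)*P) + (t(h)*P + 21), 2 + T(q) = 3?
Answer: 14482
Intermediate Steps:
T(q) = 1 (T(q) = -2 + 3 = 1)
x(h, P) = 25 + P - 17*h + P*h (x(h, P) = 4 + ((-17*h + 1*P) + (h*P + 21)) = 4 + ((-17*h + P) + (P*h + 21)) = 4 + ((P - 17*h) + (21 + P*h)) = 4 + (21 + P - 17*h + P*h) = 25 + P - 17*h + P*h)
-2311 - x(-92, 202) = -2311 - (25 + 202 - 17*(-92) + 202*(-92)) = -2311 - (25 + 202 + 1564 - 18584) = -2311 - 1*(-16793) = -2311 + 16793 = 14482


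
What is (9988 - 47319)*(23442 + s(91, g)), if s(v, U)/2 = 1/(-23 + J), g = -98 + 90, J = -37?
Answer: -26253361729/30 ≈ -8.7511e+8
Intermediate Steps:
g = -8
s(v, U) = -1/30 (s(v, U) = 2/(-23 - 37) = 2/(-60) = 2*(-1/60) = -1/30)
(9988 - 47319)*(23442 + s(91, g)) = (9988 - 47319)*(23442 - 1/30) = -37331*703259/30 = -26253361729/30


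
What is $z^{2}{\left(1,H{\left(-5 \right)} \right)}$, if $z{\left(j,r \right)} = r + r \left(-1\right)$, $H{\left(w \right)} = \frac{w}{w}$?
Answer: $0$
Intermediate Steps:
$H{\left(w \right)} = 1$
$z{\left(j,r \right)} = 0$ ($z{\left(j,r \right)} = r - r = 0$)
$z^{2}{\left(1,H{\left(-5 \right)} \right)} = 0^{2} = 0$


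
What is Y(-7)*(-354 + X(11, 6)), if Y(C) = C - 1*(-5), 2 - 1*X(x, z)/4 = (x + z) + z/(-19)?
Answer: 15684/19 ≈ 825.47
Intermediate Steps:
X(x, z) = 8 - 4*x - 72*z/19 (X(x, z) = 8 - 4*((x + z) + z/(-19)) = 8 - 4*((x + z) + z*(-1/19)) = 8 - 4*((x + z) - z/19) = 8 - 4*(x + 18*z/19) = 8 + (-4*x - 72*z/19) = 8 - 4*x - 72*z/19)
Y(C) = 5 + C (Y(C) = C + 5 = 5 + C)
Y(-7)*(-354 + X(11, 6)) = (5 - 7)*(-354 + (8 - 4*11 - 72/19*6)) = -2*(-354 + (8 - 44 - 432/19)) = -2*(-354 - 1116/19) = -2*(-7842/19) = 15684/19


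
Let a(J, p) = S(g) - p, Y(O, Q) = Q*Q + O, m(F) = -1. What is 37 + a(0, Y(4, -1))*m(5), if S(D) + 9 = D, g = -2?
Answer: 53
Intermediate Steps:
S(D) = -9 + D
Y(O, Q) = O + Q**2 (Y(O, Q) = Q**2 + O = O + Q**2)
a(J, p) = -11 - p (a(J, p) = (-9 - 2) - p = -11 - p)
37 + a(0, Y(4, -1))*m(5) = 37 + (-11 - (4 + (-1)**2))*(-1) = 37 + (-11 - (4 + 1))*(-1) = 37 + (-11 - 1*5)*(-1) = 37 + (-11 - 5)*(-1) = 37 - 16*(-1) = 37 + 16 = 53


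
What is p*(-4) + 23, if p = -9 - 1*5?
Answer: 79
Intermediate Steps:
p = -14 (p = -9 - 5 = -14)
p*(-4) + 23 = -14*(-4) + 23 = 56 + 23 = 79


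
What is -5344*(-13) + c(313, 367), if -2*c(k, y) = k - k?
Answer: 69472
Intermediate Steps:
c(k, y) = 0 (c(k, y) = -(k - k)/2 = -1/2*0 = 0)
-5344*(-13) + c(313, 367) = -5344*(-13) + 0 = 69472 + 0 = 69472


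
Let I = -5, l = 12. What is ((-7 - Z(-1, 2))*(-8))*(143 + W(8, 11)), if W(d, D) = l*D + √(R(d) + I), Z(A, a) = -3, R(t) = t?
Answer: 8800 + 32*√3 ≈ 8855.4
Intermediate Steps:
W(d, D) = √(-5 + d) + 12*D (W(d, D) = 12*D + √(d - 5) = 12*D + √(-5 + d) = √(-5 + d) + 12*D)
((-7 - Z(-1, 2))*(-8))*(143 + W(8, 11)) = ((-7 - 1*(-3))*(-8))*(143 + (√(-5 + 8) + 12*11)) = ((-7 + 3)*(-8))*(143 + (√3 + 132)) = (-4*(-8))*(143 + (132 + √3)) = 32*(275 + √3) = 8800 + 32*√3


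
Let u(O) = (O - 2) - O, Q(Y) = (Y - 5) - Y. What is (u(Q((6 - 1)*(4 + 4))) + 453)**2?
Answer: 203401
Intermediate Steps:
Q(Y) = -5 (Q(Y) = (-5 + Y) - Y = -5)
u(O) = -2 (u(O) = (-2 + O) - O = -2)
(u(Q((6 - 1)*(4 + 4))) + 453)**2 = (-2 + 453)**2 = 451**2 = 203401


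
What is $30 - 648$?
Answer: $-618$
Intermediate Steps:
$30 - 648 = -618$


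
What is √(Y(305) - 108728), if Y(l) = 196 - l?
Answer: 3*I*√12093 ≈ 329.9*I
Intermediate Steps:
√(Y(305) - 108728) = √((196 - 1*305) - 108728) = √((196 - 305) - 108728) = √(-109 - 108728) = √(-108837) = 3*I*√12093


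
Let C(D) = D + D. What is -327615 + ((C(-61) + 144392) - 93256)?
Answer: -276601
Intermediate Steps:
C(D) = 2*D
-327615 + ((C(-61) + 144392) - 93256) = -327615 + ((2*(-61) + 144392) - 93256) = -327615 + ((-122 + 144392) - 93256) = -327615 + (144270 - 93256) = -327615 + 51014 = -276601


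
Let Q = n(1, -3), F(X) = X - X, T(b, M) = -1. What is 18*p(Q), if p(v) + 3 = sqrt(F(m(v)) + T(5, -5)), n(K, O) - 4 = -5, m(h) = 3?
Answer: -54 + 18*I ≈ -54.0 + 18.0*I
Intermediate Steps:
F(X) = 0
n(K, O) = -1 (n(K, O) = 4 - 5 = -1)
Q = -1
p(v) = -3 + I (p(v) = -3 + sqrt(0 - 1) = -3 + sqrt(-1) = -3 + I)
18*p(Q) = 18*(-3 + I) = -54 + 18*I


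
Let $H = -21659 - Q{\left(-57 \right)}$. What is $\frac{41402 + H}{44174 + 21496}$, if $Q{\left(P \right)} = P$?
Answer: $\frac{60}{199} \approx 0.30151$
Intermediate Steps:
$H = -21602$ ($H = -21659 - -57 = -21659 + 57 = -21602$)
$\frac{41402 + H}{44174 + 21496} = \frac{41402 - 21602}{44174 + 21496} = \frac{19800}{65670} = 19800 \cdot \frac{1}{65670} = \frac{60}{199}$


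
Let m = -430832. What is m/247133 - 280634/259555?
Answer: -181178522082/64144605815 ≈ -2.8245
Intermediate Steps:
m/247133 - 280634/259555 = -430832/247133 - 280634/259555 = -181178522082/64144605815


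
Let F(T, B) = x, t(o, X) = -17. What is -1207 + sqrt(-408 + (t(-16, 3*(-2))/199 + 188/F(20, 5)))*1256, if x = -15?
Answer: -1207 + 1256*I*sqrt(3747807795)/2985 ≈ -1207.0 + 25759.0*I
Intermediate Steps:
F(T, B) = -15
-1207 + sqrt(-408 + (t(-16, 3*(-2))/199 + 188/F(20, 5)))*1256 = -1207 + sqrt(-408 + (-17/199 + 188/(-15)))*1256 = -1207 + sqrt(-408 + (-17*1/199 + 188*(-1/15)))*1256 = -1207 + sqrt(-408 + (-17/199 - 188/15))*1256 = -1207 + sqrt(-408 - 37667/2985)*1256 = -1207 + sqrt(-1255547/2985)*1256 = -1207 + (I*sqrt(3747807795)/2985)*1256 = -1207 + 1256*I*sqrt(3747807795)/2985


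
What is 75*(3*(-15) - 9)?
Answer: -4050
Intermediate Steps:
75*(3*(-15) - 9) = 75*(-45 - 9) = 75*(-54) = -4050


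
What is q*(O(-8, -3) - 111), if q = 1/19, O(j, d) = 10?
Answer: -101/19 ≈ -5.3158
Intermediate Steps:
q = 1/19 ≈ 0.052632
q*(O(-8, -3) - 111) = (10 - 111)/19 = (1/19)*(-101) = -101/19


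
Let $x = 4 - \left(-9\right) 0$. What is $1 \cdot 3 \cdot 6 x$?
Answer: $72$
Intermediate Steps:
$x = 4$ ($x = 4 - 0 = 4 + 0 = 4$)
$1 \cdot 3 \cdot 6 x = 1 \cdot 3 \cdot 6 \cdot 4 = 3 \cdot 6 \cdot 4 = 18 \cdot 4 = 72$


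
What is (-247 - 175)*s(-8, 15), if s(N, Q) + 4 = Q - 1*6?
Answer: -2110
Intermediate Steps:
s(N, Q) = -10 + Q (s(N, Q) = -4 + (Q - 1*6) = -4 + (Q - 6) = -4 + (-6 + Q) = -10 + Q)
(-247 - 175)*s(-8, 15) = (-247 - 175)*(-10 + 15) = -422*5 = -2110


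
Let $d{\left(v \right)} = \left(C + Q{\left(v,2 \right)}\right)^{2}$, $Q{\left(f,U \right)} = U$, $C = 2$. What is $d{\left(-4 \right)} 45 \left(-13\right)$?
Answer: $-9360$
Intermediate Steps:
$d{\left(v \right)} = 16$ ($d{\left(v \right)} = \left(2 + 2\right)^{2} = 4^{2} = 16$)
$d{\left(-4 \right)} 45 \left(-13\right) = 16 \cdot 45 \left(-13\right) = 720 \left(-13\right) = -9360$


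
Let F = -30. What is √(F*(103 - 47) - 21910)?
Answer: I*√23590 ≈ 153.59*I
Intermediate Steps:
√(F*(103 - 47) - 21910) = √(-30*(103 - 47) - 21910) = √(-30*56 - 21910) = √(-1680 - 21910) = √(-23590) = I*√23590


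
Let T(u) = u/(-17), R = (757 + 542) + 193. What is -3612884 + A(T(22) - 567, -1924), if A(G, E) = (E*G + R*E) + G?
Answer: -91641261/17 ≈ -5.3907e+6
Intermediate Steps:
R = 1492 (R = 1299 + 193 = 1492)
T(u) = -u/17 (T(u) = u*(-1/17) = -u/17)
A(G, E) = G + 1492*E + E*G (A(G, E) = (E*G + 1492*E) + G = (1492*E + E*G) + G = G + 1492*E + E*G)
-3612884 + A(T(22) - 567, -1924) = -3612884 + ((-1/17*22 - 567) + 1492*(-1924) - 1924*(-1/17*22 - 567)) = -3612884 + ((-22/17 - 567) - 2870608 - 1924*(-22/17 - 567)) = -3612884 + (-9661/17 - 2870608 - 1924*(-9661/17)) = -3612884 + (-9661/17 - 2870608 + 18587764/17) = -3612884 - 30222233/17 = -91641261/17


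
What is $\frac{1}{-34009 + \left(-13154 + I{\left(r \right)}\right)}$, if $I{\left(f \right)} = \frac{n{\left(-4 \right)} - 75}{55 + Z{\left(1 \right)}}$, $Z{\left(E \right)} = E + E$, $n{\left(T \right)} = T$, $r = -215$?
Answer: $- \frac{57}{2688370} \approx -2.1202 \cdot 10^{-5}$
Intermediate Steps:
$Z{\left(E \right)} = 2 E$
$I{\left(f \right)} = - \frac{79}{57}$ ($I{\left(f \right)} = \frac{-4 - 75}{55 + 2 \cdot 1} = - \frac{79}{55 + 2} = - \frac{79}{57}$)
$\frac{1}{-34009 + \left(-13154 + I{\left(r \right)}\right)} = \frac{1}{-34009 - \frac{749857}{57}} = \frac{1}{- \frac{2688370}{57}} = - \frac{57}{2688370}$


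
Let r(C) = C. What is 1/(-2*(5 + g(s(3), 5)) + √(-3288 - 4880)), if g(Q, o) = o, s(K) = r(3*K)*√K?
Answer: -5/2142 - I*√2042/4284 ≈ -0.0023343 - 0.010548*I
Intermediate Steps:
s(K) = 3*K^(3/2) (s(K) = (3*K)*√K = 3*K^(3/2))
1/(-2*(5 + g(s(3), 5)) + √(-3288 - 4880)) = 1/(-2*(5 + 5) + √(-3288 - 4880)) = 1/(-2*10 + √(-8168)) = 1/(-20 + 2*I*√2042)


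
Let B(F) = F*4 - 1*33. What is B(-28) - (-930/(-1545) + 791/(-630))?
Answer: -1338091/9270 ≈ -144.35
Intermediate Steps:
B(F) = -33 + 4*F (B(F) = 4*F - 33 = -33 + 4*F)
B(-28) - (-930/(-1545) + 791/(-630)) = (-33 + 4*(-28)) - (-930/(-1545) + 791/(-630)) = (-33 - 112) - (-930*(-1/1545) + 791*(-1/630)) = -145 - (62/103 - 113/90) = -145 - 1*(-6059/9270) = -145 + 6059/9270 = -1338091/9270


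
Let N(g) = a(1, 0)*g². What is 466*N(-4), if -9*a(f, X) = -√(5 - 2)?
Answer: 7456*√3/9 ≈ 1434.9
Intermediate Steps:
a(f, X) = √3/9 (a(f, X) = -(-1)*√(5 - 2)/9 = -(-1)*√3/9 = √3/9)
N(g) = √3*g²/9 (N(g) = (√3/9)*g² = √3*g²/9)
466*N(-4) = 466*((⅑)*√3*(-4)²) = 466*((⅑)*√3*16) = 466*(16*√3/9) = 7456*√3/9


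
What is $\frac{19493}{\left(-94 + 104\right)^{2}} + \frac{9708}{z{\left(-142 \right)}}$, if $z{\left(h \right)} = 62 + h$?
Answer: $\frac{3679}{50} \approx 73.58$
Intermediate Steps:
$\frac{19493}{\left(-94 + 104\right)^{2}} + \frac{9708}{z{\left(-142 \right)}} = \frac{19493}{\left(-94 + 104\right)^{2}} + \frac{9708}{62 - 142} = \frac{19493}{10^{2}} + \frac{9708}{-80} = \frac{19493}{100} + 9708 \left(- \frac{1}{80}\right) = 19493 \cdot \frac{1}{100} - \frac{2427}{20} = \frac{19493}{100} - \frac{2427}{20} = \frac{3679}{50}$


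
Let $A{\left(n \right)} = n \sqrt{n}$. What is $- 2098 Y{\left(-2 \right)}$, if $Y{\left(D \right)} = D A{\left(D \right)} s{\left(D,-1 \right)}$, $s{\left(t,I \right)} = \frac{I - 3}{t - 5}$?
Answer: $- \frac{33568 i \sqrt{2}}{7} \approx - 6781.8 i$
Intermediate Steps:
$A{\left(n \right)} = n^{\frac{3}{2}}$
$s{\left(t,I \right)} = \frac{-3 + I}{-5 + t}$
$Y{\left(D \right)} = - \frac{4 D^{\frac{5}{2}}}{-5 + D}$ ($Y{\left(D \right)} = D D^{\frac{3}{2}} \frac{-3 - 1}{-5 + D} = D^{\frac{5}{2}} \frac{1}{-5 + D} \left(-4\right) = D^{\frac{5}{2}} \left(- \frac{4}{-5 + D}\right) = - \frac{4 D^{\frac{5}{2}}}{-5 + D}$)
$- 2098 Y{\left(-2 \right)} = - 2098 \left(- \frac{4 \left(-2\right)^{\frac{5}{2}}}{-5 - 2}\right) = - 2098 \left(- \frac{4 \cdot 4 i \sqrt{2}}{-7}\right) = - 2098 \left(\left(-4\right) 4 i \sqrt{2} \left(- \frac{1}{7}\right)\right) = - 2098 \frac{16 i \sqrt{2}}{7} = - \frac{33568 i \sqrt{2}}{7}$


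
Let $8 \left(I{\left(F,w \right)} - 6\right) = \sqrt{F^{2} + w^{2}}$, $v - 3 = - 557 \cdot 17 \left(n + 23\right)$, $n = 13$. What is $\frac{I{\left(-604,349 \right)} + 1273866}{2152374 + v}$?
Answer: $\frac{424624}{603831} + \frac{\sqrt{486617}}{14491944} \approx 0.70327$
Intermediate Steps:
$v = -340881$ ($v = 3 - 557 \cdot 17 \left(13 + 23\right) = 3 - 557 \cdot 17 \cdot 36 = 3 - 340884 = -340881$)
$I{\left(F,w \right)} = 6 + \frac{\sqrt{F^{2} + w^{2}}}{8}$
$\frac{I{\left(-604,349 \right)} + 1273866}{2152374 + v} = \frac{\left(6 + \frac{\sqrt{\left(-604\right)^{2} + 349^{2}}}{8}\right) + 1273866}{2152374 - 340881} = \frac{\left(6 + \frac{\sqrt{364816 + 121801}}{8}\right) + 1273866}{1811493} = \left(\left(6 + \frac{\sqrt{486617}}{8}\right) + 1273866\right) \frac{1}{1811493} = \left(1273872 + \frac{\sqrt{486617}}{8}\right) \frac{1}{1811493} = \frac{424624}{603831} + \frac{\sqrt{486617}}{14491944}$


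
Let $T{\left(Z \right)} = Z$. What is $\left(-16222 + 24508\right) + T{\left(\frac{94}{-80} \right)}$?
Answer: $\frac{331393}{40} \approx 8284.8$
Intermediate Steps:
$\left(-16222 + 24508\right) + T{\left(\frac{94}{-80} \right)} = \left(-16222 + 24508\right) + \frac{94}{-80} = 8286 + 94 \left(- \frac{1}{80}\right) = 8286 - \frac{47}{40} = \frac{331393}{40}$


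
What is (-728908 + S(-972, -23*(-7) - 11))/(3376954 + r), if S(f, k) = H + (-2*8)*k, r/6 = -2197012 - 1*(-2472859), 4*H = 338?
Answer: -1462447/10064072 ≈ -0.14531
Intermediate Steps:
H = 169/2 (H = (1/4)*338 = 169/2 ≈ 84.500)
r = 1655082 (r = 6*(-2197012 - 1*(-2472859)) = 6*(-2197012 + 2472859) = 6*275847 = 1655082)
S(f, k) = 169/2 - 16*k (S(f, k) = 169/2 + (-2*8)*k = 169/2 - 16*k)
(-728908 + S(-972, -23*(-7) - 11))/(3376954 + r) = (-728908 + (169/2 - 16*(-23*(-7) - 11)))/(3376954 + 1655082) = (-728908 + (169/2 - 16*(161 - 11)))/5032036 = (-728908 + (169/2 - 16*150))*(1/5032036) = (-728908 + (169/2 - 2400))*(1/5032036) = (-728908 - 4631/2)*(1/5032036) = -1462447/2*1/5032036 = -1462447/10064072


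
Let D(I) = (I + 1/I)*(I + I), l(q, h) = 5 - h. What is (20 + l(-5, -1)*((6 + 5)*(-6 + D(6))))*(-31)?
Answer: -139748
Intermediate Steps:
D(I) = 2*I*(I + 1/I) (D(I) = (I + 1/I)*(2*I) = 2*I*(I + 1/I))
(20 + l(-5, -1)*((6 + 5)*(-6 + D(6))))*(-31) = (20 + (5 - 1*(-1))*((6 + 5)*(-6 + (2 + 2*6²))))*(-31) = (20 + (5 + 1)*(11*(-6 + (2 + 2*36))))*(-31) = (20 + 6*(11*(-6 + (2 + 72))))*(-31) = (20 + 6*(11*(-6 + 74)))*(-31) = (20 + 6*(11*68))*(-31) = (20 + 6*748)*(-31) = (20 + 4488)*(-31) = 4508*(-31) = -139748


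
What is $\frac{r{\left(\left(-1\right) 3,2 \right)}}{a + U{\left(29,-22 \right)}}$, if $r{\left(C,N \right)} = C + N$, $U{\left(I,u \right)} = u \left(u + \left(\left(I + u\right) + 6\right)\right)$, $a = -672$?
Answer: $\frac{1}{474} \approx 0.0021097$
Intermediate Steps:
$U{\left(I,u \right)} = u \left(6 + I + 2 u\right)$ ($U{\left(I,u \right)} = u \left(u + \left(6 + I + u\right)\right) = u \left(6 + I + 2 u\right)$)
$\frac{r{\left(\left(-1\right) 3,2 \right)}}{a + U{\left(29,-22 \right)}} = \frac{\left(-1\right) 3 + 2}{-672 - 22 \left(6 + 29 + 2 \left(-22\right)\right)} = \frac{-3 + 2}{-672 - 22 \left(6 + 29 - 44\right)} = - \frac{1}{-672 - -198} = - \frac{1}{-672 + 198} = - \frac{1}{-474} = \left(-1\right) \left(- \frac{1}{474}\right) = \frac{1}{474}$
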